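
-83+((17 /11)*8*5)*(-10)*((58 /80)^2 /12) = -58121 /528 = -110.08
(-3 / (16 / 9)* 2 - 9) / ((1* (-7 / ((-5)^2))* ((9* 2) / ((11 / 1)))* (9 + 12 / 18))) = 9075 / 3248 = 2.79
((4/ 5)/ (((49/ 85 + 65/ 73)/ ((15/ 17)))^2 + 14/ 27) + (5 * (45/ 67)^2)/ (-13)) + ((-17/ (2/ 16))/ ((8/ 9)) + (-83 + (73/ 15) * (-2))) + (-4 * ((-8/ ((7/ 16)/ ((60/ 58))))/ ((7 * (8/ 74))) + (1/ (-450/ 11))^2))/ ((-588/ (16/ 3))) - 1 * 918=-318196555853325345432626587/ 273230943852974287123125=-1164.57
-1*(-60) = 60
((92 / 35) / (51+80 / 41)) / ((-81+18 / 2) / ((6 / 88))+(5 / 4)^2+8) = -0.00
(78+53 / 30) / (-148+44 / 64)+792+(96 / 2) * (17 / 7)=224723792 / 247485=908.03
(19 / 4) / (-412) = -19 / 1648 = -0.01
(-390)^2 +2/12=912601/6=152100.17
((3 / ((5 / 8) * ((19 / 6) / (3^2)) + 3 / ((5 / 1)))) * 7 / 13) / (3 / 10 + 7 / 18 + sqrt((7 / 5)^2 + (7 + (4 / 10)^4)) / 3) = 1.17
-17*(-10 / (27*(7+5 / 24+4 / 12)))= 1360 / 1629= 0.83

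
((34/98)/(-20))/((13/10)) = -17/1274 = -0.01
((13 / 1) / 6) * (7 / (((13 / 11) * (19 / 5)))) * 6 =385 / 19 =20.26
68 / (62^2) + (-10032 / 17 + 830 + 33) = 4458368 / 16337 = 272.90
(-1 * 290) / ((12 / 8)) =-580 / 3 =-193.33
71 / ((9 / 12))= 284 / 3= 94.67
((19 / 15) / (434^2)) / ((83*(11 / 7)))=19 / 368505060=0.00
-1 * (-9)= 9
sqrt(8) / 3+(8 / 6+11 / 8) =2*sqrt(2) / 3+65 / 24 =3.65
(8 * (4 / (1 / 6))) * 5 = 960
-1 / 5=-0.20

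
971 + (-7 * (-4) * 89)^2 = 6211035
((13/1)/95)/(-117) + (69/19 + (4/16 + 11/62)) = 430211/106020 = 4.06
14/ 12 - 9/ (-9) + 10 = 73/ 6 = 12.17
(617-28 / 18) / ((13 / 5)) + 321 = 65252 / 117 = 557.71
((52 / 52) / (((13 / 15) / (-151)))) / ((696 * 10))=-151 / 6032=-0.03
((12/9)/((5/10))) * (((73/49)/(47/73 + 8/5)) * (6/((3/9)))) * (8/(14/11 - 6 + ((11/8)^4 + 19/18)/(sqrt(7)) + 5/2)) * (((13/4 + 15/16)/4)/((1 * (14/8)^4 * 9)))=-253025521363845120/68200860662574731 - 11045692409108234240 * sqrt(7)/10025526517398485457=-6.62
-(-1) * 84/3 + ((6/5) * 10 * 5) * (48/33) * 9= 813.45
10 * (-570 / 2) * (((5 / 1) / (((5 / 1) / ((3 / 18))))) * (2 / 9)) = -950 / 9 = -105.56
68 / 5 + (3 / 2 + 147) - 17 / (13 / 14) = 143.79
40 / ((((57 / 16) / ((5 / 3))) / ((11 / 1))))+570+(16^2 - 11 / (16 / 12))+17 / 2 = 705955 / 684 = 1032.10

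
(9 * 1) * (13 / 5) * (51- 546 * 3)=-37135.80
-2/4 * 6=-3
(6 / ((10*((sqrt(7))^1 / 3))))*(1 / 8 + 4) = 297*sqrt(7) / 280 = 2.81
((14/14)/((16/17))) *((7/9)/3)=119/432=0.28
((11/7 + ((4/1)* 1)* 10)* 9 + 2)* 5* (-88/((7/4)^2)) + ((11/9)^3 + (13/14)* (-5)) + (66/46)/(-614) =-95420110464725/1765581867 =-54044.57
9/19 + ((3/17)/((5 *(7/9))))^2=3200076/6726475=0.48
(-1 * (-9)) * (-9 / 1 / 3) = -27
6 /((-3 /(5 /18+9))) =-167 /9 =-18.56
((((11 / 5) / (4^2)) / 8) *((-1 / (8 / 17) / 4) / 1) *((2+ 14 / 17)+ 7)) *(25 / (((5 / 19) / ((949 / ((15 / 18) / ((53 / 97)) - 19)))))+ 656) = 403.92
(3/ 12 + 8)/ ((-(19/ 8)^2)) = -528/ 361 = -1.46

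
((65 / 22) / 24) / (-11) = -0.01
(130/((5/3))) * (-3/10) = -117/5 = -23.40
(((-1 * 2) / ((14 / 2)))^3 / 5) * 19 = -152 / 1715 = -0.09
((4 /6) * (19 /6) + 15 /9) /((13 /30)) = 340 /39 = 8.72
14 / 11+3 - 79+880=8858 / 11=805.27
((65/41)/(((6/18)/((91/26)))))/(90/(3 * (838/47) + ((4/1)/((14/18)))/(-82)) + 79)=81976440/397338503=0.21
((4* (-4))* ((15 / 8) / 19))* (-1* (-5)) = -7.89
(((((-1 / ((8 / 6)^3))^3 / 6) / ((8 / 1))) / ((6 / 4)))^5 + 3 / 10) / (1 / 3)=182541686432864283342348776578539 / 202824096036516704239472512860160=0.90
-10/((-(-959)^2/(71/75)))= 142/13795215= 0.00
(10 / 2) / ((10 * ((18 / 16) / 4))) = 16 / 9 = 1.78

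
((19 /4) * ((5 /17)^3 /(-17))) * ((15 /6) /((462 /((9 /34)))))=-35625 /3498527648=-0.00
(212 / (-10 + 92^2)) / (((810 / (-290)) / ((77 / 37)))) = -236698 / 12668319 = -0.02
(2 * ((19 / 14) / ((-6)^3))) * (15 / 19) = -5 / 504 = -0.01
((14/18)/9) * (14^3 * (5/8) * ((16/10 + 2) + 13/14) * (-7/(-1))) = 761117/162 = 4698.25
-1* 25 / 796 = -0.03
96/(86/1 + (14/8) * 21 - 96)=3.59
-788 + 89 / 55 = -43251 / 55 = -786.38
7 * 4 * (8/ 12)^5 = 896/ 243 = 3.69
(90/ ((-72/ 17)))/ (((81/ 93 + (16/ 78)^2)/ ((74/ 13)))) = -11406915/ 86102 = -132.48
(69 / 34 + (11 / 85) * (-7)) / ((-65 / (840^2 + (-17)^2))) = -134824799 / 11050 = -12201.34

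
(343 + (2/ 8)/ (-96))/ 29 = 131711/ 11136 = 11.83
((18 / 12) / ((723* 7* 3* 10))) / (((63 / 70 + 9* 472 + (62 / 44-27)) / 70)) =55 / 335879772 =0.00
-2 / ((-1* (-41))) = -2 / 41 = -0.05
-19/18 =-1.06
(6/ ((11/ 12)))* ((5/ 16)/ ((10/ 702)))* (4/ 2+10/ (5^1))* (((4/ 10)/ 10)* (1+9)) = 12636/ 55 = 229.75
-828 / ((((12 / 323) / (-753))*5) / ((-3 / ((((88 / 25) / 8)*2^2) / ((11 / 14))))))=-251731665 / 56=-4495208.30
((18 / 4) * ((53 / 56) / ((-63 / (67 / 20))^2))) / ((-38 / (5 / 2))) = -237917 / 300303360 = -0.00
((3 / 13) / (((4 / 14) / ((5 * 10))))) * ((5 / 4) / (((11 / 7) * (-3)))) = -6125 / 572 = -10.71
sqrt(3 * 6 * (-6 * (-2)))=6 * sqrt(6)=14.70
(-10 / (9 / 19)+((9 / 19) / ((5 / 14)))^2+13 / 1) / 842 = -515941 / 68391450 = -0.01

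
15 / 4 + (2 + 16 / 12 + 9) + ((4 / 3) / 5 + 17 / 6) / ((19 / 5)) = 3853 / 228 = 16.90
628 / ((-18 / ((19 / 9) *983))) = -5864578 / 81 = -72402.20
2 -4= -2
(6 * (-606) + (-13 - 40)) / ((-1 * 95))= 3689 / 95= 38.83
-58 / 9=-6.44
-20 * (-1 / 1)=20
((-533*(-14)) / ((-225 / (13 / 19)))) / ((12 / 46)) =-86.98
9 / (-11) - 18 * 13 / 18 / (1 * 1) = -152 / 11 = -13.82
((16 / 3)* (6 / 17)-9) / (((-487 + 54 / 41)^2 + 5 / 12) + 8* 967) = -2440812 / 83544627025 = -0.00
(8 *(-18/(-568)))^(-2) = 5041/324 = 15.56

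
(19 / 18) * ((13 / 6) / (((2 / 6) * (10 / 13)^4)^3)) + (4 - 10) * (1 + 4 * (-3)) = 6018627025252807 / 4000000000000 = 1504.66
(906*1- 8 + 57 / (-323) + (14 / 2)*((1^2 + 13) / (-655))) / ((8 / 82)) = 409819559 / 44540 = 9201.16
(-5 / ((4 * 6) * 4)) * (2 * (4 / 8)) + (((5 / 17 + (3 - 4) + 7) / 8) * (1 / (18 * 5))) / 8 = -4993 / 97920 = -0.05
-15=-15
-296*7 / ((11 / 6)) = -12432 / 11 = -1130.18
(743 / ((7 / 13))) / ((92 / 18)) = 86931 / 322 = 269.97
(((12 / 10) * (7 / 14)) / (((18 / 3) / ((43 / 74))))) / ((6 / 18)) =129 / 740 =0.17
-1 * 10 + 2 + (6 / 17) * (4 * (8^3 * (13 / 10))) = 79192 / 85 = 931.67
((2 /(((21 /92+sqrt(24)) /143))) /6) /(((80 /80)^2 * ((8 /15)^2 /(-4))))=345345 /54052 - 756470 * sqrt(6) /13513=-130.74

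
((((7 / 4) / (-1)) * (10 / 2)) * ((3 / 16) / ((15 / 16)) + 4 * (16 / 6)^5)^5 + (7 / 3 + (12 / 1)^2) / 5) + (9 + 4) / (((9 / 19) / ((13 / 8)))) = -1695636266404285066384294460777 / 4236443047215000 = -400249985071552.25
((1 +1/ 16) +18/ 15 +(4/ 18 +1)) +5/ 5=3229/ 720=4.48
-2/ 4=-1/ 2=-0.50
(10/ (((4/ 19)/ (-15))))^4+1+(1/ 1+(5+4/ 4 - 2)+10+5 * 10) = 4123437891681/ 16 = 257714868230.06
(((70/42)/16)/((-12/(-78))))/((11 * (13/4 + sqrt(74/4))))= -845/33528 + 65 * sqrt(74)/16764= 0.01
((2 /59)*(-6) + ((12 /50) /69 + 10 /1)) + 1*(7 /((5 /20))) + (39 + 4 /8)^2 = 216855397 /135700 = 1598.05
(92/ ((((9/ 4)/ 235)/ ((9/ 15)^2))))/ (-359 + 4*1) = -17296/ 1775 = -9.74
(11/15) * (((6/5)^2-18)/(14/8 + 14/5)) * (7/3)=-2024/325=-6.23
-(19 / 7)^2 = -361 / 49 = -7.37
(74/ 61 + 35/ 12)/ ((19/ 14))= 3.04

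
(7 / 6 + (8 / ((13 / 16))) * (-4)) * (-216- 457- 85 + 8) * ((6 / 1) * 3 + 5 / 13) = 89057375 / 169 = 526966.72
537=537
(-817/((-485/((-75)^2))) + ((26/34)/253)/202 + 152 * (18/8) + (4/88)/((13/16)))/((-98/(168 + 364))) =-204358905944181/3834457627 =-53295.39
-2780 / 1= -2780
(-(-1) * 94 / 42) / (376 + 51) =47 / 8967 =0.01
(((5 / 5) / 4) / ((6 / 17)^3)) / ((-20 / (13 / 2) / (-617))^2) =316084934633 / 1382400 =228649.40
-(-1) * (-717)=-717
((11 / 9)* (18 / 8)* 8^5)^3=731724988284928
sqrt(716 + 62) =sqrt(778) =27.89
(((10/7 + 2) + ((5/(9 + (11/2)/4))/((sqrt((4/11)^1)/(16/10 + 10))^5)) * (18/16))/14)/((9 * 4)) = 1/147 + 2481849029 * sqrt(11)/2905000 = 2833.52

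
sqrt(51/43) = sqrt(2193)/43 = 1.09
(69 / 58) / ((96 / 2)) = 23 / 928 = 0.02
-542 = -542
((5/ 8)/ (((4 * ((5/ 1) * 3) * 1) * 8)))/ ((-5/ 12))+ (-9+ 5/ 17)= -47377/ 5440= -8.71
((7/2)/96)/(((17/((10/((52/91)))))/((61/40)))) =2989/52224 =0.06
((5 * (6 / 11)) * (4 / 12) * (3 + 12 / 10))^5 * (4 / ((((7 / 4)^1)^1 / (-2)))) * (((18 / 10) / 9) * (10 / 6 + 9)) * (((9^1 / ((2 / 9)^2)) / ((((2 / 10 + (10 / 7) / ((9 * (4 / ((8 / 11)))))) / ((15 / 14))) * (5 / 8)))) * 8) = -1003479242637312 / 11610313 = -86429990.53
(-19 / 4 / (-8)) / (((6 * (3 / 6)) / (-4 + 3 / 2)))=-95 / 192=-0.49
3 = 3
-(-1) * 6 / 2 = 3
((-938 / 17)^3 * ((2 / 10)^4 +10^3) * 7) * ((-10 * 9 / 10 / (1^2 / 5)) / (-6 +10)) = 8123997582125334 / 614125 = 13228573306.94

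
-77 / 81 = -0.95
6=6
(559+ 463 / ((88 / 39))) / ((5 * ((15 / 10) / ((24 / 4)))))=67249 / 110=611.35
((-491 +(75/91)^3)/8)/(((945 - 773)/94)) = -8685164921/259228424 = -33.50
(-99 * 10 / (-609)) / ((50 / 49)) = 231 / 145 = 1.59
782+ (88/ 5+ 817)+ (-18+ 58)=8283/ 5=1656.60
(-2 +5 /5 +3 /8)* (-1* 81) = 405 /8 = 50.62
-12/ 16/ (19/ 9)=-27/ 76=-0.36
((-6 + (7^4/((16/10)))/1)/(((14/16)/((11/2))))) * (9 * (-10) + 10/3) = -17098510/21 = -814214.76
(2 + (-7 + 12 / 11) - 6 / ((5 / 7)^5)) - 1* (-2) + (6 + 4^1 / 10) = -954887 / 34375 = -27.78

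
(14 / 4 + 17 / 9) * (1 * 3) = 97 / 6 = 16.17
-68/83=-0.82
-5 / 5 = -1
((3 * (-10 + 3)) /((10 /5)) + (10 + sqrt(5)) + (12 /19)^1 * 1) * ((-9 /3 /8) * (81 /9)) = -27 * sqrt(5) /8 - 135 /304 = -7.99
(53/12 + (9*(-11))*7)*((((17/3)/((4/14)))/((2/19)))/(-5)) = 18682643/720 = 25948.12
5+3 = 8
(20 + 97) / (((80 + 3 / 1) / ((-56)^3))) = -20547072 / 83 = -247555.08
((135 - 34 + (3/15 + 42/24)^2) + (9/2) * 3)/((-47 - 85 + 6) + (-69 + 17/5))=-47321/76640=-0.62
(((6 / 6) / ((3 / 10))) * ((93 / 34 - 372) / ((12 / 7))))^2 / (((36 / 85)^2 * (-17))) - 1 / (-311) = -228823105023 / 1353472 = -169063.79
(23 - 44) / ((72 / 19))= -133 / 24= -5.54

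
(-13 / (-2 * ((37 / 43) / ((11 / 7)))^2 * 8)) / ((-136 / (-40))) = 14542385 / 18246032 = 0.80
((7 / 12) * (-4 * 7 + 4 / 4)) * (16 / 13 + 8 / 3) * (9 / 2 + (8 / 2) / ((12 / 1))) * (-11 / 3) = 1087.87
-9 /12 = -3 /4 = -0.75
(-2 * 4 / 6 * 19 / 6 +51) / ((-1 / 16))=-6736 / 9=-748.44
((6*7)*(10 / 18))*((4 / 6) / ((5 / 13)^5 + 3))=1856465 / 359037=5.17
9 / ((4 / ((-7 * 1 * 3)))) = -189 / 4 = -47.25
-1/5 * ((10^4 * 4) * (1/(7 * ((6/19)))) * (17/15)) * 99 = -2842400/7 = -406057.14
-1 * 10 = -10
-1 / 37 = -0.03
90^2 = 8100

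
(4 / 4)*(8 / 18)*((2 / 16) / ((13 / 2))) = 1 / 117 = 0.01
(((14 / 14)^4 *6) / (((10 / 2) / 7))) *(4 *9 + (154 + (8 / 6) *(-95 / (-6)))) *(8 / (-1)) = -14186.67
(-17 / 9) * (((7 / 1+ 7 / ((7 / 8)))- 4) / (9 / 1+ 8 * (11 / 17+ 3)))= -289 / 531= -0.54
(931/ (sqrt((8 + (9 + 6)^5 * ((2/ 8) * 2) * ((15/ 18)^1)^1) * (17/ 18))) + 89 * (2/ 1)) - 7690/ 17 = -4664/ 17 + 5586 * sqrt(43032338)/ 21516169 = -272.65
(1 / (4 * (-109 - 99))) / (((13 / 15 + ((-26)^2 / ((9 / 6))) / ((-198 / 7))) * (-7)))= -1485 / 130300352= -0.00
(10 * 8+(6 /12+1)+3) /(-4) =-169 /8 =-21.12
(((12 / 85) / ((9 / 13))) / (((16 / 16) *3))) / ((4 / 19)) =247 / 765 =0.32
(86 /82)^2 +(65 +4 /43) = 4784626 /72283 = 66.19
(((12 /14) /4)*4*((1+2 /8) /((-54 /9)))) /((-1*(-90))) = -1 /504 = -0.00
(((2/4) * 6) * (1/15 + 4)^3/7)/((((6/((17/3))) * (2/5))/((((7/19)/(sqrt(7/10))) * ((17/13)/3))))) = 65597509 * sqrt(70)/42014700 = 13.06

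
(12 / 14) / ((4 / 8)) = 12 / 7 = 1.71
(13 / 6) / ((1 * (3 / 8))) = 52 / 9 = 5.78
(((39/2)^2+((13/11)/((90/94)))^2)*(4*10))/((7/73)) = 54629741114/343035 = 159254.13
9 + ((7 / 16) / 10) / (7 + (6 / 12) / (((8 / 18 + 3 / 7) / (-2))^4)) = 7822184717 / 868928288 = 9.00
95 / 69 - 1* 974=-67111 / 69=-972.62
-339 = -339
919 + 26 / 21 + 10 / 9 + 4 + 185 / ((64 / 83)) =4698373 / 4032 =1165.27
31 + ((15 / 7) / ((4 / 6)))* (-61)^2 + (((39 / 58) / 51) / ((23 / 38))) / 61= 116118382299 / 9683506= 11991.36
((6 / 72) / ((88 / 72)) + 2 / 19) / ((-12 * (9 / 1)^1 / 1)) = -0.00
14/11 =1.27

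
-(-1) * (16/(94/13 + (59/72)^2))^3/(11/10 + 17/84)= 526543521767919452160/82616358182017436503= 6.37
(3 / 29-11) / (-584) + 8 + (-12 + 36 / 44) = -147321 / 46574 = -3.16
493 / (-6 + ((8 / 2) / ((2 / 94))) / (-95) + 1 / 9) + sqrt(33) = -421515 / 6727 + sqrt(33) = -56.92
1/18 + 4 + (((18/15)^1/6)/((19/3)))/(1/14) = 7691/1710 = 4.50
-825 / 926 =-0.89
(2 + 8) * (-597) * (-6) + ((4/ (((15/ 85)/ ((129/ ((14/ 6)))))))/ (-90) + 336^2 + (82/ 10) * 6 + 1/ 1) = 15618989/ 105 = 148752.28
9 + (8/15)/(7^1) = 9.08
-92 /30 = -46 /15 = -3.07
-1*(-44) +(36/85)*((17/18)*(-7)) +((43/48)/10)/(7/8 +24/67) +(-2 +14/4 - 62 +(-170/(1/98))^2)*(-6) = -66047114542547/39660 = -1665333195.73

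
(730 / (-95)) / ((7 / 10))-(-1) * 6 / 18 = -4247 / 399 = -10.64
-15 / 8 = -1.88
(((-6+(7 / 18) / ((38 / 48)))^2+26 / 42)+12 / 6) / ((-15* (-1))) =2.20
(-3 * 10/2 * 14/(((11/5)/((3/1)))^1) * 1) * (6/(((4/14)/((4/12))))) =-22050/11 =-2004.55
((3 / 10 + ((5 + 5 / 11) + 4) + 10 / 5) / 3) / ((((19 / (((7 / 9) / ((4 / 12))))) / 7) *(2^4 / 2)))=21119 / 50160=0.42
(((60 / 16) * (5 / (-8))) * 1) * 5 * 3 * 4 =-1125 / 8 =-140.62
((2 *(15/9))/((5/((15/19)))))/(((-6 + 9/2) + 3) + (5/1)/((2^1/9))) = 5/228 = 0.02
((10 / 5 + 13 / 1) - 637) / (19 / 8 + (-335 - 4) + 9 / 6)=4976 / 2681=1.86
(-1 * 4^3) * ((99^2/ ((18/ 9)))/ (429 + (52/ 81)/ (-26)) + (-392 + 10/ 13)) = 10980032992/ 451711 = 24307.65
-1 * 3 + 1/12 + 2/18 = -101/36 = -2.81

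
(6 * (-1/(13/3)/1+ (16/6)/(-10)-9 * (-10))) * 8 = 279248/65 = 4296.12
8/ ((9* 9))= 8/ 81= 0.10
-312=-312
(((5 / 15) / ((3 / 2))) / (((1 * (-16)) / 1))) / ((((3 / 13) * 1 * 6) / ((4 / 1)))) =-13 / 324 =-0.04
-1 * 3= -3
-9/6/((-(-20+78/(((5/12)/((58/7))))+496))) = 105/141896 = 0.00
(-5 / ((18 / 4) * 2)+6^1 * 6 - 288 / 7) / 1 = -359 / 63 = -5.70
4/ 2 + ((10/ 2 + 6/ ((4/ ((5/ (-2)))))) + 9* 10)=373/ 4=93.25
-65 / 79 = -0.82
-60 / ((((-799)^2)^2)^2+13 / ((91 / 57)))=-105 / 290678080193485855348816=-0.00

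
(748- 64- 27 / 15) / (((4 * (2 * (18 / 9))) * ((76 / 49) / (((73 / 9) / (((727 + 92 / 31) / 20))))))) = 42026173 / 6879216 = 6.11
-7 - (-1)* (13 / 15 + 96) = 1348 / 15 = 89.87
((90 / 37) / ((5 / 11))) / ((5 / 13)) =2574 / 185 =13.91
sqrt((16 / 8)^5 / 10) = 4 * sqrt(5) / 5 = 1.79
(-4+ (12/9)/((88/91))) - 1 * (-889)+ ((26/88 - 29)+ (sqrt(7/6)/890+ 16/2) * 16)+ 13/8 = 4 * sqrt(42)/1335+ 260647/264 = 987.32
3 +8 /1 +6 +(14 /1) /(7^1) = 19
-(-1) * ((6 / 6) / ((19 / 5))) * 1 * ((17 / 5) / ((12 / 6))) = 17 / 38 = 0.45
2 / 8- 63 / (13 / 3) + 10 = -223 / 52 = -4.29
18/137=0.13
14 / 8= 7 / 4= 1.75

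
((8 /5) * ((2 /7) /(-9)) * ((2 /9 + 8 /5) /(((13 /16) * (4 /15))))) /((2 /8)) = -20992 /12285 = -1.71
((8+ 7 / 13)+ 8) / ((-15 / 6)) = -86 / 13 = -6.62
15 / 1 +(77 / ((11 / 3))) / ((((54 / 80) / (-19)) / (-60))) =106445 / 3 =35481.67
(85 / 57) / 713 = 85 / 40641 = 0.00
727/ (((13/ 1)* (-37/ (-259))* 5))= 5089/ 65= 78.29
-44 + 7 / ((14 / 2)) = -43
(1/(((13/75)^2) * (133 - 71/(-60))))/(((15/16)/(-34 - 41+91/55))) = -290448000/14966809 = -19.41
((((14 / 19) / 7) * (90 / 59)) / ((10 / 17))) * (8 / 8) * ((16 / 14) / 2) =0.16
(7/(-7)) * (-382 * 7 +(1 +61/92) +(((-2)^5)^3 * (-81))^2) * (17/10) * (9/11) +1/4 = -99162887792229719/10120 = -9798704327295.43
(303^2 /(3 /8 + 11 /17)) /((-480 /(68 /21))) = -2948089 /4865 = -605.98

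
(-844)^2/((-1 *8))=-89042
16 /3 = 5.33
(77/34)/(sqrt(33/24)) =7*sqrt(22)/17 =1.93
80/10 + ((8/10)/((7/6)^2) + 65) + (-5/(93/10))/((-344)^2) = 99206801971/1348142880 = 73.59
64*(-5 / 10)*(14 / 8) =-56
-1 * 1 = -1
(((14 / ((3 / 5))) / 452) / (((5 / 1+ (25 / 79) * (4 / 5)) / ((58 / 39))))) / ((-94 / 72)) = -64148 / 5730569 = -0.01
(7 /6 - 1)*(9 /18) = 1 /12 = 0.08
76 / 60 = 19 / 15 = 1.27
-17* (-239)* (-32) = -130016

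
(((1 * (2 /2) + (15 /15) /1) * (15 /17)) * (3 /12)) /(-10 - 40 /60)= -45 /1088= -0.04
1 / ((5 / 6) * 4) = 3 / 10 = 0.30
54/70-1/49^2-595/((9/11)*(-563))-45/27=24090652/60829335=0.40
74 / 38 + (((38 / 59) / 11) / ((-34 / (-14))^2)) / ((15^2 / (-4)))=1.95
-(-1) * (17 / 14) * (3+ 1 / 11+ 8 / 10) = 1819 / 385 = 4.72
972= 972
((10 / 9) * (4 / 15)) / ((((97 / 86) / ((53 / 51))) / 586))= 21367904 / 133569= 159.98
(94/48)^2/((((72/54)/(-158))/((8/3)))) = -174511/144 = -1211.88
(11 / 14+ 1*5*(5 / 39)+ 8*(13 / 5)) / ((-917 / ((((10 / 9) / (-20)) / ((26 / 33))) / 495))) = 60679 / 17573938200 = 0.00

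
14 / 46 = 7 / 23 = 0.30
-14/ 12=-1.17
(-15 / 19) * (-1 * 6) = 90 / 19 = 4.74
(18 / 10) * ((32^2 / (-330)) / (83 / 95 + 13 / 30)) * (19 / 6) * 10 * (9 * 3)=-3653.79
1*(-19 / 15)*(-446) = 8474 / 15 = 564.93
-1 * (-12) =12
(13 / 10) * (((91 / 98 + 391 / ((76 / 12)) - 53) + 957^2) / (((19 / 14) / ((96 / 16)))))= 1900223559 / 361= 5263777.17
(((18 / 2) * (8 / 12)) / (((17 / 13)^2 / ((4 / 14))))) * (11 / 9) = 7436 / 6069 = 1.23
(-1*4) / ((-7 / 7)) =4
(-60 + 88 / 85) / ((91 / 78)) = -4296 / 85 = -50.54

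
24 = 24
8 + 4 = 12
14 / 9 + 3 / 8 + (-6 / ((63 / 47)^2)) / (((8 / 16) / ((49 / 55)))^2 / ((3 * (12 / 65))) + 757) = 36324422699 / 18858587976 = 1.93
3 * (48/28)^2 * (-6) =-2592/49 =-52.90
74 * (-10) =-740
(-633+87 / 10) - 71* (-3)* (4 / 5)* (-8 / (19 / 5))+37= -179747 / 190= -946.04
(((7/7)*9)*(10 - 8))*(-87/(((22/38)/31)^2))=-543278286/121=-4489903.19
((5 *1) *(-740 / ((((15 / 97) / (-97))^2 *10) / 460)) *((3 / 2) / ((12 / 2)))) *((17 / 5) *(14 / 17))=-46877237948.18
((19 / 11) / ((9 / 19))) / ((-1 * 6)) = -361 / 594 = -0.61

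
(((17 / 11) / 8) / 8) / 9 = 17 / 6336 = 0.00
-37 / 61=-0.61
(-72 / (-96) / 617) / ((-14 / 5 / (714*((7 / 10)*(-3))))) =3213 / 4936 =0.65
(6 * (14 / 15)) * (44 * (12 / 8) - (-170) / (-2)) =-532 / 5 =-106.40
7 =7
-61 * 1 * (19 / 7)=-1159 / 7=-165.57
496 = 496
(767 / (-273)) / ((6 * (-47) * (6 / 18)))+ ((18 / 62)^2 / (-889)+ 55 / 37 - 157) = -1385992573165 / 8914068786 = -155.48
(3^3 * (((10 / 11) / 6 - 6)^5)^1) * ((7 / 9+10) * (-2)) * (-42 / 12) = -181826140067047 / 13045131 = -13938237.96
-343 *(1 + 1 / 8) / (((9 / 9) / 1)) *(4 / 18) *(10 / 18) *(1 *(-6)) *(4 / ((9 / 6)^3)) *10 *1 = 274400 / 81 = 3387.65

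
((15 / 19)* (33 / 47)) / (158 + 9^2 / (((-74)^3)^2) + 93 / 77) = 6258730373058240 / 1797615575224922153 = 0.00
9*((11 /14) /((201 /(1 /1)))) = 33 /938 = 0.04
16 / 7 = 2.29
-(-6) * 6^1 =36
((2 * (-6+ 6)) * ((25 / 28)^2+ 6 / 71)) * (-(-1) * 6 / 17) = 0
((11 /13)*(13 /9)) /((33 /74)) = 74 /27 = 2.74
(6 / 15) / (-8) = -1 / 20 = -0.05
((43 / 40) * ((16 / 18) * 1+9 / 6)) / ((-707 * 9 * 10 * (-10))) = 1849 / 458136000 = 0.00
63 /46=1.37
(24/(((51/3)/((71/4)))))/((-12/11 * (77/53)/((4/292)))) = -3763/17374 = -0.22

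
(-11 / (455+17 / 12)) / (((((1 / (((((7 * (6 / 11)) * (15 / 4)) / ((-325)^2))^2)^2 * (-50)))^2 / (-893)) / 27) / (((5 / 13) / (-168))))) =-854754859718599833 / 2254076121201212060133437165554199218750000000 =-0.00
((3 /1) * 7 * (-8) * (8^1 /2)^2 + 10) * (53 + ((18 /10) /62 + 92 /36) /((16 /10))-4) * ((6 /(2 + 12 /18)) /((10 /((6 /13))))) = -69817623 /4960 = -14076.13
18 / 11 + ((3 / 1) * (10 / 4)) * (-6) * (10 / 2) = -2457 / 11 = -223.36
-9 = -9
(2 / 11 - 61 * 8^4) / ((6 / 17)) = -7787173 / 11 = -707924.82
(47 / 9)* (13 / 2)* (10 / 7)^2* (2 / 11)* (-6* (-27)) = 1099800 / 539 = 2040.45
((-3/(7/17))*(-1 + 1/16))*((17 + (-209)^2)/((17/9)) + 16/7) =61948035/392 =158030.70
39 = 39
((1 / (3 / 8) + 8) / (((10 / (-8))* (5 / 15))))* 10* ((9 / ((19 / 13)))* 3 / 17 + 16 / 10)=-1110784 / 1615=-687.79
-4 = -4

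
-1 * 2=-2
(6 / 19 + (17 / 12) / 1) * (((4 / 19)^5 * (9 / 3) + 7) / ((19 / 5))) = 34238135875 / 10726460868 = 3.19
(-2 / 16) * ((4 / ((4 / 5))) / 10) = -1 / 16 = -0.06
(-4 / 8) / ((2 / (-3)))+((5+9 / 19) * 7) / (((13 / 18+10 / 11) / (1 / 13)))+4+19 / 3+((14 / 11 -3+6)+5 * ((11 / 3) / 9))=19.20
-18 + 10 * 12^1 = 102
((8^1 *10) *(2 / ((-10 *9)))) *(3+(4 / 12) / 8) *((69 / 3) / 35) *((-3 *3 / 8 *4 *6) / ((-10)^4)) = 1679 / 175000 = 0.01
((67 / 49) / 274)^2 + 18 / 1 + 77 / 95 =322120536067 / 17124460220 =18.81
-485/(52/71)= -34435/52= -662.21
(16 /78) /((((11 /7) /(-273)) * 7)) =-5.09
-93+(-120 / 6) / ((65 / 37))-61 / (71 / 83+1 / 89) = -14545405 / 83226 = -174.77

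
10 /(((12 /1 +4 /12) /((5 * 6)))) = 900 /37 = 24.32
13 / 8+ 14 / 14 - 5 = -19 / 8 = -2.38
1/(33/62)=62/33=1.88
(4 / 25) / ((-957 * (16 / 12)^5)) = -0.00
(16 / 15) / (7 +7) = 8 / 105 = 0.08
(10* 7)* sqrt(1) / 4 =35 / 2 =17.50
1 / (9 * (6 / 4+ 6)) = 2 / 135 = 0.01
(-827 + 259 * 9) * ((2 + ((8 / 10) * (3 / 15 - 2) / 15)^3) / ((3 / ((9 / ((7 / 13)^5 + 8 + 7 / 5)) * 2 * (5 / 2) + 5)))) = 100544288802387104 / 10274300390625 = 9786.00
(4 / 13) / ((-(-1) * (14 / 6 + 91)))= 3 / 910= 0.00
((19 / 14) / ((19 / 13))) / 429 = 1 / 462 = 0.00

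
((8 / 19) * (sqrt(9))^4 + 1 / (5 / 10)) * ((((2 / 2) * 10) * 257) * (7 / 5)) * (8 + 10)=44428104 / 19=2338321.26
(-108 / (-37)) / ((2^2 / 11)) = 297 / 37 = 8.03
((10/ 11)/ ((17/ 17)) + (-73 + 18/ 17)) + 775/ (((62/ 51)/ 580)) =69129967/ 187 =369678.97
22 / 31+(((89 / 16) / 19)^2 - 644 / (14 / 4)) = -524862161 / 2864896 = -183.20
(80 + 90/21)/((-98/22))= -18.92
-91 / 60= -1.52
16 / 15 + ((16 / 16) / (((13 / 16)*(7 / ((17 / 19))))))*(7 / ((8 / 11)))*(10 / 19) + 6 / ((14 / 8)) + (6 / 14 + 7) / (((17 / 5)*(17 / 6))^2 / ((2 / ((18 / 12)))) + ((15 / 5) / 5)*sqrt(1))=224075990836 / 41511016365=5.40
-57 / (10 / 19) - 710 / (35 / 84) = -18123 / 10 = -1812.30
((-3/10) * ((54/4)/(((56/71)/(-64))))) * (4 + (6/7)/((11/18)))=4784832/2695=1775.45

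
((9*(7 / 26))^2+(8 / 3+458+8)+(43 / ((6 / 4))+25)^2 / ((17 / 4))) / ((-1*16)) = -119170897 / 1654848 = -72.01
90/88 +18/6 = 177/44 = 4.02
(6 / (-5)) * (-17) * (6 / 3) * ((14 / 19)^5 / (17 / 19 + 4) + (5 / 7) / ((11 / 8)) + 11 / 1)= 733837100012 / 1555381135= 471.81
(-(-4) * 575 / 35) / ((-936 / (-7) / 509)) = 58535 / 234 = 250.15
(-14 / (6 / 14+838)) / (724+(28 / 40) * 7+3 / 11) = -10780 / 470746621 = -0.00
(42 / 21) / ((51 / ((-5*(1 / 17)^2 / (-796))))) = 5 / 5866122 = 0.00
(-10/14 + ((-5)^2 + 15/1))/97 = 275/679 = 0.41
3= 3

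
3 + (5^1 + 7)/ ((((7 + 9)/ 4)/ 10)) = 33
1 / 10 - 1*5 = -49 / 10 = -4.90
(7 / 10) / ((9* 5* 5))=7 / 2250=0.00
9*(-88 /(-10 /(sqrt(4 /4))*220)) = 9 /25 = 0.36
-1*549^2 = -301401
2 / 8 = 1 / 4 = 0.25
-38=-38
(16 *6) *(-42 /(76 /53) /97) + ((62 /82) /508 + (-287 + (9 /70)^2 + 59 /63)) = -66661878321823 /211602847050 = -315.03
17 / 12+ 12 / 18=25 / 12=2.08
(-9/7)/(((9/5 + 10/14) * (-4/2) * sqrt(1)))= 45/176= 0.26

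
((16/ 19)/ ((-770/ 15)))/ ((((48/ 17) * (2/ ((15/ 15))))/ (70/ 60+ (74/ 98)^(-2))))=-0.01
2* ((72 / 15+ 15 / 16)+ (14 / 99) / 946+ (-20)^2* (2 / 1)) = 3018422153 / 1873080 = 1611.48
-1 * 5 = -5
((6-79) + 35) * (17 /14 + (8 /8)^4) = -589 /7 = -84.14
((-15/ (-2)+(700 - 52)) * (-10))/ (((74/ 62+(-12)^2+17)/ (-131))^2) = -36034410385/ 8426928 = -4276.10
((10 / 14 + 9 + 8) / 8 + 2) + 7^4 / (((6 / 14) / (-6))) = -470537 / 14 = -33609.79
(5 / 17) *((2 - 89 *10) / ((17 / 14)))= -62160 / 289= -215.09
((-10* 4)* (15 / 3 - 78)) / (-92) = -730 / 23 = -31.74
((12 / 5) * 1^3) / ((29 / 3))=36 / 145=0.25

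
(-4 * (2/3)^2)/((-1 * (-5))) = -16/45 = -0.36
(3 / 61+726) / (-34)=-44289 / 2074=-21.35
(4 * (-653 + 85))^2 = 5161984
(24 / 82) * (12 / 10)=72 / 205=0.35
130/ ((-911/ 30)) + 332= 327.72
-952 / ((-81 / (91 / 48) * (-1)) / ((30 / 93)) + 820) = -6370 / 6373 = -1.00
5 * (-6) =-30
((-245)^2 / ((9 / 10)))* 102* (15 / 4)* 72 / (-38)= -918382500 / 19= -48335921.05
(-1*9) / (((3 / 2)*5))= -6 / 5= -1.20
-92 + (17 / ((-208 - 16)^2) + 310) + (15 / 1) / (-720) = 32812019 / 150528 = 217.98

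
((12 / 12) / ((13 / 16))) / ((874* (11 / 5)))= 40 / 62491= 0.00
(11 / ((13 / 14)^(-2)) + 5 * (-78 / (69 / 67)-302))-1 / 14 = -8471805 / 4508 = -1879.28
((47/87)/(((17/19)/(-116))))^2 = 12759184/2601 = 4905.49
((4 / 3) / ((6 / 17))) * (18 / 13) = 68 / 13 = 5.23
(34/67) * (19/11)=646/737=0.88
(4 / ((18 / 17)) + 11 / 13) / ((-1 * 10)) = -541 / 1170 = -0.46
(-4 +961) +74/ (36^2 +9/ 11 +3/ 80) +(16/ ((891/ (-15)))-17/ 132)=39303745963/ 41084388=956.66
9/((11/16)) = 144/11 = 13.09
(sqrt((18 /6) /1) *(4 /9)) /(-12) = -sqrt(3) /27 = -0.06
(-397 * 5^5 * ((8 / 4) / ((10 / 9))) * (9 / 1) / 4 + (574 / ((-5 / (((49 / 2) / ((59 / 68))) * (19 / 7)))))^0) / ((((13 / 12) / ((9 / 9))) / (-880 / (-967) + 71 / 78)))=-2759411718937 / 326846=-8442543.95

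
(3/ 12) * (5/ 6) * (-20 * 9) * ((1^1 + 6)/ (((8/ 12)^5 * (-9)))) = 14175/ 64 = 221.48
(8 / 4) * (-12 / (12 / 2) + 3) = 2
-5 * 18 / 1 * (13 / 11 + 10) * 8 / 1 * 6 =-531360 / 11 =-48305.45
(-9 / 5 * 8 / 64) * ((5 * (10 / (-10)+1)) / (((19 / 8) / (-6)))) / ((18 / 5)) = 0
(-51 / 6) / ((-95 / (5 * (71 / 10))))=1207 / 380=3.18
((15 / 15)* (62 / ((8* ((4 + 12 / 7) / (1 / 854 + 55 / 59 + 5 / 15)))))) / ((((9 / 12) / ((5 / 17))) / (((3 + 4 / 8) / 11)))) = 0.21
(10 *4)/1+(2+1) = 43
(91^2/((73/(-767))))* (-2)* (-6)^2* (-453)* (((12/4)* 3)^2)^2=-1359185975790552/73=-18618985969733.59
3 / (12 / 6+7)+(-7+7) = 1 / 3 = 0.33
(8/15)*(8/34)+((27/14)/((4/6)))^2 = 1698143/199920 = 8.49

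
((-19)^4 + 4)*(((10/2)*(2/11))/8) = 651625/44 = 14809.66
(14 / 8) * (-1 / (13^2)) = -7 / 676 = -0.01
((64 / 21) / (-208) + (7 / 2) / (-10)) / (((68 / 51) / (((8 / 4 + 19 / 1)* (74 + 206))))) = -1608.12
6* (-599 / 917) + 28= 22082 / 917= 24.08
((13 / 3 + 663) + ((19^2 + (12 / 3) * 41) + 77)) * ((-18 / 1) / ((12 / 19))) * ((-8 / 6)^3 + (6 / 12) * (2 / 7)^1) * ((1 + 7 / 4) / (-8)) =-1495813 / 54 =-27700.24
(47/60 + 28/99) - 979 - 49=-2033329/1980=-1026.93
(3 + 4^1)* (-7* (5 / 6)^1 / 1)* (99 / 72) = -2695 / 48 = -56.15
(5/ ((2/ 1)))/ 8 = 5/ 16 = 0.31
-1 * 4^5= -1024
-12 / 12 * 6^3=-216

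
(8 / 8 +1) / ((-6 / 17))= -17 / 3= -5.67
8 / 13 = 0.62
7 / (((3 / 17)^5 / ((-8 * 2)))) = -159023984 / 243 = -654419.69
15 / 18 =5 / 6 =0.83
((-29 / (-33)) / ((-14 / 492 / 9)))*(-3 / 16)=32103 / 616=52.12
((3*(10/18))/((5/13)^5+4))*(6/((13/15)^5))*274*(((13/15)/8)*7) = 1051903125/992198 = 1060.17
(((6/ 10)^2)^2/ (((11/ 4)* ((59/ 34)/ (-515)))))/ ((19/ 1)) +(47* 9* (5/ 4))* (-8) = -6521150898/ 1541375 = -4230.74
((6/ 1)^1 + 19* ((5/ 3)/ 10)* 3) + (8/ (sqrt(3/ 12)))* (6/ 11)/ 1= 533/ 22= 24.23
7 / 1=7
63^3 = 250047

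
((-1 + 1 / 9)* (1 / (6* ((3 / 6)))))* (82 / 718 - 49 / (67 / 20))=2792584 / 649431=4.30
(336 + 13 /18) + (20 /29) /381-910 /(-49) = 164877701 /464058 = 355.30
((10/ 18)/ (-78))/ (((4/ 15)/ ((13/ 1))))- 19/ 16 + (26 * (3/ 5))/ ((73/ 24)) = 188903/ 52560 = 3.59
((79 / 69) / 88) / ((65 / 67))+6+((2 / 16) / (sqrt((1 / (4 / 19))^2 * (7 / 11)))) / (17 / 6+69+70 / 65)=39 * sqrt(77) / 756371+2373373 / 394680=6.01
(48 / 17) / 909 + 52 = 267868 / 5151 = 52.00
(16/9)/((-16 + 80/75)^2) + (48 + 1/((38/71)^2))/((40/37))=269649103/5660480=47.64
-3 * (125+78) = -609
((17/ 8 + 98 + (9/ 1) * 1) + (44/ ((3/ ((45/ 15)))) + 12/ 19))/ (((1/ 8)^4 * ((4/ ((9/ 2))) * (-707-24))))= -13461696/ 13889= -969.23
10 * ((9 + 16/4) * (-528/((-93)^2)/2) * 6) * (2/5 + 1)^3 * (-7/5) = 10986976/120125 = 91.46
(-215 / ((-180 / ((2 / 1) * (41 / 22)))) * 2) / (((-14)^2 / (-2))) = -0.09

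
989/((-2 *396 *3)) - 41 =-98405/2376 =-41.42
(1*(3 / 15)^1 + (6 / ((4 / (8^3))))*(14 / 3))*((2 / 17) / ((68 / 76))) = 680998 / 1445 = 471.28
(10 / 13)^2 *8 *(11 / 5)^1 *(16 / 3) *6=56320 / 169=333.25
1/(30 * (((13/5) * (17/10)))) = 5/663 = 0.01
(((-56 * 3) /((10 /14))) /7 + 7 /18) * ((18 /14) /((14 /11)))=-671 /20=-33.55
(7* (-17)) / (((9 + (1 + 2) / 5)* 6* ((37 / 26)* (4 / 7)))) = -54145 / 21312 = -2.54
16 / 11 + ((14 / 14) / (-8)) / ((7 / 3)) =863 / 616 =1.40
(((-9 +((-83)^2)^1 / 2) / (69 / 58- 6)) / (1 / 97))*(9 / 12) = -19328123 / 372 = -51957.32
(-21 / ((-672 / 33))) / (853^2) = 33 / 23283488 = 0.00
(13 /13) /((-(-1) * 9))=1 /9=0.11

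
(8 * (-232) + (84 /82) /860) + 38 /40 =-65409021 /35260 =-1855.05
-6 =-6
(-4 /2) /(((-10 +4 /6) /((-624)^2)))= 584064 /7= 83437.71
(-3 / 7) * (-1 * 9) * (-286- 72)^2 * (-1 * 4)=-1977387.43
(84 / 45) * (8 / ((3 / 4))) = 896 / 45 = 19.91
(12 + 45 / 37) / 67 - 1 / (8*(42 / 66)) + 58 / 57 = 8058347 / 7912968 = 1.02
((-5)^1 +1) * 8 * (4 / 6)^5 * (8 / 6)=-4096 / 729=-5.62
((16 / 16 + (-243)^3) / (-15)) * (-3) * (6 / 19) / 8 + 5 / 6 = -32284801 / 285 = -113280.00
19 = 19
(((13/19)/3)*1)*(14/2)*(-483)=-14651/19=-771.11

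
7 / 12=0.58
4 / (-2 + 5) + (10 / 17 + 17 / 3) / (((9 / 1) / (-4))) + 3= 713 / 459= 1.55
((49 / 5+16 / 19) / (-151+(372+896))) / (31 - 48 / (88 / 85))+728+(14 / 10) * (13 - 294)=1200103246 / 3586687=334.60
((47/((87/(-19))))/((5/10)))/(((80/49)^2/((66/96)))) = -23585023/4454400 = -5.29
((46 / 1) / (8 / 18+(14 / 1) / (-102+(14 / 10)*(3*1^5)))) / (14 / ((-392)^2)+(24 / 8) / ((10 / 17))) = 1851706080 / 61856353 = 29.94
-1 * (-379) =379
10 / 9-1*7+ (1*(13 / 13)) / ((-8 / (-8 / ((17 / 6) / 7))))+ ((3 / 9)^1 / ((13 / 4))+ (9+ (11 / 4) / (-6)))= 83155 / 15912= 5.23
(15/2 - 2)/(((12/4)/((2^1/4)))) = 11/12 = 0.92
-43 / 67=-0.64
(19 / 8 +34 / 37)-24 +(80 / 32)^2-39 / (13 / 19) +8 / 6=-62269 / 888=-70.12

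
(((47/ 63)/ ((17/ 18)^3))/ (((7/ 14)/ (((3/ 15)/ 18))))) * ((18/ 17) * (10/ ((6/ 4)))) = 81216/ 584647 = 0.14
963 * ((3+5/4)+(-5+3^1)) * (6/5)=26001/10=2600.10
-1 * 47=-47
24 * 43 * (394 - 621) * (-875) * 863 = 176898603000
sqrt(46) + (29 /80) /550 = 29 /44000 + sqrt(46) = 6.78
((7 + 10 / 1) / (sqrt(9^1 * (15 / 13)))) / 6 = 17 * sqrt(195) / 270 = 0.88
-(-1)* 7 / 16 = 7 / 16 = 0.44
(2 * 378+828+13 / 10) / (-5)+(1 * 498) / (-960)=-254063 / 800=-317.58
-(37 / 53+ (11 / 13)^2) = -12666 / 8957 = -1.41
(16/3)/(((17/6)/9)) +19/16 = 4931/272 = 18.13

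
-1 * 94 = -94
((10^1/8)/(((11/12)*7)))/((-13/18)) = -270/1001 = -0.27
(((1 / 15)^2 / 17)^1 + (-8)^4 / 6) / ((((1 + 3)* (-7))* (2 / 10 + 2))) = -2611201 / 235620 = -11.08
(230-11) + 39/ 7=1572/ 7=224.57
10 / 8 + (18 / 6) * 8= 101 / 4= 25.25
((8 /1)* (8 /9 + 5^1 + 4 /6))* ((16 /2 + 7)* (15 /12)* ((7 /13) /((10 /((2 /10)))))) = 413 /39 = 10.59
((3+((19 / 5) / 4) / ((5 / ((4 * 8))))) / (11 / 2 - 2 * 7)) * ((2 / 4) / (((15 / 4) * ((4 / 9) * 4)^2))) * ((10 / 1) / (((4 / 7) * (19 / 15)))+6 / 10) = -16787331 / 25840000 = -0.65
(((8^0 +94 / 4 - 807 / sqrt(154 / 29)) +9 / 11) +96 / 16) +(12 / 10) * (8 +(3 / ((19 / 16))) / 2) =88687 / 2090 - 807 * sqrt(4466) / 154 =-307.76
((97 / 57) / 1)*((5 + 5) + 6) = 1552 / 57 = 27.23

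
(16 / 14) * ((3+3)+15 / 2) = 108 / 7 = 15.43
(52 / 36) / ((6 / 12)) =26 / 9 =2.89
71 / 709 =0.10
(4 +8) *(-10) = -120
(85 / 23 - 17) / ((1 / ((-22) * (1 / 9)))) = 748 / 23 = 32.52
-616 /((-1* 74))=8.32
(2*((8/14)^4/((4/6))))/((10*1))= 384/12005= 0.03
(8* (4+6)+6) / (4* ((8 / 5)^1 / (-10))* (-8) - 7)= -45.74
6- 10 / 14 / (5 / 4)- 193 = -1313 / 7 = -187.57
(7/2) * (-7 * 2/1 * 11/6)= -539/6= -89.83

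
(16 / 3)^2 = 256 / 9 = 28.44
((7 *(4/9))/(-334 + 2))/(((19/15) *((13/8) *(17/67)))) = -18760/1045551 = -0.02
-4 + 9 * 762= 6854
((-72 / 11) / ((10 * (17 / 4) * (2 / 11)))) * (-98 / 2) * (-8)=-332.05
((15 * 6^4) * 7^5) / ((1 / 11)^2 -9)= -2470881105 / 68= -36336486.84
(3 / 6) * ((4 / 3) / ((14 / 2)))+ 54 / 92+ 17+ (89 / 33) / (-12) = 1113017 / 63756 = 17.46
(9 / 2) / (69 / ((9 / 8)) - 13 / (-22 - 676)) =9423 / 128471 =0.07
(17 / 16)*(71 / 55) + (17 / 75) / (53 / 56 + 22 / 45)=1.53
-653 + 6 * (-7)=-695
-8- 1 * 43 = -51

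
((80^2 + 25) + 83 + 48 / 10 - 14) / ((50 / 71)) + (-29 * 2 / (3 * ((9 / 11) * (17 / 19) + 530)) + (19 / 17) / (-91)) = 9228.25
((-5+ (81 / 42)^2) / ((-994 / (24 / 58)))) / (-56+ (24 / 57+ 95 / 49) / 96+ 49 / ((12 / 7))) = -228912 / 11761944845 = -0.00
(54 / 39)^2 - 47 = -7619 / 169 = -45.08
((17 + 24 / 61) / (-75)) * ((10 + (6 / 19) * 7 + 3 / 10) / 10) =-0.29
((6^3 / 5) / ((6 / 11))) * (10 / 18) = 44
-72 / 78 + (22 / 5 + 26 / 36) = 4.20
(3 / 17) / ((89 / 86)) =258 / 1513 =0.17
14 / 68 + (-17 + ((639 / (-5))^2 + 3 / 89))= 16316.08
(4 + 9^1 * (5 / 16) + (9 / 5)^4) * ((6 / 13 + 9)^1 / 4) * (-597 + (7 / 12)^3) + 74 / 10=-7316873442493 / 299520000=-24428.66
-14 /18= -7 /9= -0.78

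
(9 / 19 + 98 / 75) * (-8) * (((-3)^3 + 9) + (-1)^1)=20296 / 75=270.61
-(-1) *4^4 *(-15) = -3840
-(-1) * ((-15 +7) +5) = -3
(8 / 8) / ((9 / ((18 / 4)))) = 1 / 2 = 0.50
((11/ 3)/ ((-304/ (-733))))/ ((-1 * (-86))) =8063/ 78432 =0.10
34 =34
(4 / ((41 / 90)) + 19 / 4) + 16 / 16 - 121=-17461 / 164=-106.47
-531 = -531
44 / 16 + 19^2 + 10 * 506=21695 / 4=5423.75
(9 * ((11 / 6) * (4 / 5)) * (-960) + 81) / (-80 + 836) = -1399 / 84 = -16.65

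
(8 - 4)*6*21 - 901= -397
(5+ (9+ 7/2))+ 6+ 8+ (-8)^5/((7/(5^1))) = -327239/14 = -23374.21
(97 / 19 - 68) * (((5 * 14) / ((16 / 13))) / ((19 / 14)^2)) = -26642525 / 13718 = -1942.16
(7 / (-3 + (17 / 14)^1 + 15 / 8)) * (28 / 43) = 10976 / 215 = 51.05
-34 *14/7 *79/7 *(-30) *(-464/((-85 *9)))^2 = 136067072/16065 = 8469.78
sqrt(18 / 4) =3 * sqrt(2) / 2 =2.12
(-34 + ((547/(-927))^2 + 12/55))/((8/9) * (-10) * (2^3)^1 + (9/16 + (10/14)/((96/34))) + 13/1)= 88489900072/151646266035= 0.58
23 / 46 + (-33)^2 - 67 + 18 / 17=34801 / 34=1023.56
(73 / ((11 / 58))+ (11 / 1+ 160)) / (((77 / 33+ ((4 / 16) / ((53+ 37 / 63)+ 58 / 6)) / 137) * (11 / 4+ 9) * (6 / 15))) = 400614441000 / 7903197533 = 50.69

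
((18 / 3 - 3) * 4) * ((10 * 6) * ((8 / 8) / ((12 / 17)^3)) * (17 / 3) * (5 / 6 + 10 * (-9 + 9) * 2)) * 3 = 2088025 / 72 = 29000.35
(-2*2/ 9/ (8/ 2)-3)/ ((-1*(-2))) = -14/ 9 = -1.56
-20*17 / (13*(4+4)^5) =-85 / 106496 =-0.00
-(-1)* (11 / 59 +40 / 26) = 1323 / 767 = 1.72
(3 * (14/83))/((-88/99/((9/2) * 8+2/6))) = -6867/332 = -20.68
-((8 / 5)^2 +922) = -23114 / 25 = -924.56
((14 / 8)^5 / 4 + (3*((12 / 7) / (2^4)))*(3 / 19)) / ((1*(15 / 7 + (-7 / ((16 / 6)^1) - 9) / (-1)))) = 2262979 / 7500288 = 0.30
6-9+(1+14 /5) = 4 /5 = 0.80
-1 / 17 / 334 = -1 / 5678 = -0.00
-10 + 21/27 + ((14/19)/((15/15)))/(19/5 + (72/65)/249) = -6337631/701955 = -9.03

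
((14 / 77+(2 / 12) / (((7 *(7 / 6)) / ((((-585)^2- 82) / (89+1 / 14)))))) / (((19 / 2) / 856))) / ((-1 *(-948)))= 1076363504 / 144124519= 7.47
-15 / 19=-0.79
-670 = -670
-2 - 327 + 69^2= 4432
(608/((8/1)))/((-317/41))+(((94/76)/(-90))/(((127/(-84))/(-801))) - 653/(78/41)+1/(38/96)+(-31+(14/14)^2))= -115696457023/298319190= -387.83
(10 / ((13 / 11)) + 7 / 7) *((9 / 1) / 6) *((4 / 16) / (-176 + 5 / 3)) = -1107 / 54392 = -0.02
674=674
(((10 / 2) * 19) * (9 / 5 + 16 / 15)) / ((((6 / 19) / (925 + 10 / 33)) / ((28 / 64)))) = 349112.34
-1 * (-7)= 7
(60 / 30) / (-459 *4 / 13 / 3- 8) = -13 / 358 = -0.04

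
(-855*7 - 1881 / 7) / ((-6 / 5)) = 36480 / 7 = 5211.43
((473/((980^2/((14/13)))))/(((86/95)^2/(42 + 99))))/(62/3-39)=-152703/30677920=-0.00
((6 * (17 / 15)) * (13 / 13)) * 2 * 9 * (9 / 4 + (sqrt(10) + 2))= 612 * sqrt(10) / 5 + 2601 / 5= 907.26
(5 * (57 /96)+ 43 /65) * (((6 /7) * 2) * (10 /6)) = 7551 /728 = 10.37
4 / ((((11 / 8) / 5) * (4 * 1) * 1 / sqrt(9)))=120 / 11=10.91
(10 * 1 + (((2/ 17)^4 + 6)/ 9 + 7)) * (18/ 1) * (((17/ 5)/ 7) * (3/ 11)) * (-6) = -95614956/ 378301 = -252.75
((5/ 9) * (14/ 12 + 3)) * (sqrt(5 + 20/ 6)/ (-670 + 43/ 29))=-18125 * sqrt(3)/ 3140694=-0.01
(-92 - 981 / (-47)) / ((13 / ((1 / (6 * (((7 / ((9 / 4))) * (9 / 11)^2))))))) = -0.44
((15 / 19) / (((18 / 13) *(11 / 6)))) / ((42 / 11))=65 / 798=0.08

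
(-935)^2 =874225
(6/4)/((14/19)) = 57/28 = 2.04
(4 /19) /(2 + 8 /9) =18 /247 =0.07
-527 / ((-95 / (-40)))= -4216 / 19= -221.89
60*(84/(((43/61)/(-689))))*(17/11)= -3601044720/473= -7613202.37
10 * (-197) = -1970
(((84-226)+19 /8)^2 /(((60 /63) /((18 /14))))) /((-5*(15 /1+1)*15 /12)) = -33687603 /128000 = -263.18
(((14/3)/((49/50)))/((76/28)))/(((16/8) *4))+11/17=1679/1938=0.87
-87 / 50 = -1.74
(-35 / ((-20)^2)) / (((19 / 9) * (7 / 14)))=-63 / 760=-0.08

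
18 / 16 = 9 / 8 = 1.12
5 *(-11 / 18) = -55 / 18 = -3.06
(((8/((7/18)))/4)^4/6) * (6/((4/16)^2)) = 26873856/2401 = 11192.78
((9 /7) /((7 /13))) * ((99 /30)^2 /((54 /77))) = 51909 /1400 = 37.08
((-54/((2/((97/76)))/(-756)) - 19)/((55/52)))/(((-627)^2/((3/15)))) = 5144152/410819805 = 0.01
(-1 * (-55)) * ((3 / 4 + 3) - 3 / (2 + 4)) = 715 / 4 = 178.75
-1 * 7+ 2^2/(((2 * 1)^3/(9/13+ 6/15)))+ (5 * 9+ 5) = 5661/130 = 43.55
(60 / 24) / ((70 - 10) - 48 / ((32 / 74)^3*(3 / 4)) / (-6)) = 960 / 73693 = 0.01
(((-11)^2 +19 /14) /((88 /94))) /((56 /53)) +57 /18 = 126.86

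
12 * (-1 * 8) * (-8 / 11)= 768 / 11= 69.82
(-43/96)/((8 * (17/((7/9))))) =-301/117504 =-0.00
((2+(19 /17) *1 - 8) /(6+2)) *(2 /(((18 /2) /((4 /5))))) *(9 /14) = -83 /1190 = -0.07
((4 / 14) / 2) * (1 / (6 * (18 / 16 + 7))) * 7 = 4 / 195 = 0.02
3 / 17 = 0.18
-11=-11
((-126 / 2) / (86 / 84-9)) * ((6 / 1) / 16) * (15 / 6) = 3969 / 536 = 7.40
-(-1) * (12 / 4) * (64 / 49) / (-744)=-8 / 1519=-0.01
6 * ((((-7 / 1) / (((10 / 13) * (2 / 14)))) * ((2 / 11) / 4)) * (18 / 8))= -17199 / 440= -39.09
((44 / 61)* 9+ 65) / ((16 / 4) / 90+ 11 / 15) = 5607 / 61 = 91.92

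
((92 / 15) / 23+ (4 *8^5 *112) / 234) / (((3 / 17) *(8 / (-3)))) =-155976343 / 1170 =-133313.11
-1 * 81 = -81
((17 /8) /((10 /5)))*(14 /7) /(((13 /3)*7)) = 51 /728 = 0.07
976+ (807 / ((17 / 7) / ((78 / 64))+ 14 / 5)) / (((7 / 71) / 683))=7637485937 / 6542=1167454.29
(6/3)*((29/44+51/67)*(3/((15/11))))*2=4187/335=12.50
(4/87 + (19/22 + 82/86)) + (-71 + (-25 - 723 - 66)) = -72683933/82302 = -883.14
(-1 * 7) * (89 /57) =-623 /57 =-10.93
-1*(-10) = 10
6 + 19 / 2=31 / 2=15.50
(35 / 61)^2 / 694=1225 / 2582374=0.00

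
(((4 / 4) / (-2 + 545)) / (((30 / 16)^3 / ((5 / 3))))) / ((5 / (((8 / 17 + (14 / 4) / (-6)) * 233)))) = -685952 / 280391625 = -0.00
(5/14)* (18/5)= 9/7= 1.29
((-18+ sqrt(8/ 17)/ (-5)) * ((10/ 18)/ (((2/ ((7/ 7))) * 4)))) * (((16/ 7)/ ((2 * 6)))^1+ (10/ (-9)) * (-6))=-60/ 7-4 * sqrt(34)/ 357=-8.64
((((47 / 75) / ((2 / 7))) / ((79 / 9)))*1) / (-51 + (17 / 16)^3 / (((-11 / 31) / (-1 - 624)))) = 3176448 / 26208678575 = 0.00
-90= -90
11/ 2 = 5.50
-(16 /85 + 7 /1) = -611 /85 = -7.19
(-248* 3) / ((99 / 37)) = -9176 / 33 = -278.06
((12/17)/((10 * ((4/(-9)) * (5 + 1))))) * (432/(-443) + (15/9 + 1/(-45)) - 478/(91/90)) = 428194789/34266050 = 12.50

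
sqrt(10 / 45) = sqrt(2) / 3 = 0.47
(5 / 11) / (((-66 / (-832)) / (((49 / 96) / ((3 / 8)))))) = 25480 / 3267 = 7.80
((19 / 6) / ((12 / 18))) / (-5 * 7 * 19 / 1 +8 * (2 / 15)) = -285 / 39836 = -0.01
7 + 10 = 17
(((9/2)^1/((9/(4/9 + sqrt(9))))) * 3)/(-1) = -31/6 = -5.17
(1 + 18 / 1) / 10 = 19 / 10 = 1.90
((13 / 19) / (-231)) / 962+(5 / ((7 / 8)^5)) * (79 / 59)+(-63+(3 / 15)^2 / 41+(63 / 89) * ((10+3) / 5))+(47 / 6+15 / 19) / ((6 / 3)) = -367623554345780693 / 8394316502256300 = -43.79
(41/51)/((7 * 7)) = 41/2499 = 0.02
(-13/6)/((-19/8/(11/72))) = 143/1026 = 0.14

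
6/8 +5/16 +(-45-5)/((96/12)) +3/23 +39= 12491/368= 33.94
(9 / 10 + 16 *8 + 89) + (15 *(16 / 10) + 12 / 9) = 7297 / 30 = 243.23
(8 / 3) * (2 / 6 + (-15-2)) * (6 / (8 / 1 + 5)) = -800 / 39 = -20.51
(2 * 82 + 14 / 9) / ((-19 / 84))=-41720 / 57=-731.93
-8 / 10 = -4 / 5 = -0.80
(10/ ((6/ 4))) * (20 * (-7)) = -2800/ 3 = -933.33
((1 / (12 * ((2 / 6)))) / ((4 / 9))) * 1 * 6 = 27 / 8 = 3.38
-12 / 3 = -4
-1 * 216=-216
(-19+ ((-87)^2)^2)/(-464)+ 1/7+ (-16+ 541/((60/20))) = -600740963/4872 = -123304.80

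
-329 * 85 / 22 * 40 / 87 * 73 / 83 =-40828900 / 79431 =-514.02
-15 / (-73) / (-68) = -15 / 4964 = -0.00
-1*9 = -9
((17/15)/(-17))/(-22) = 1/330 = 0.00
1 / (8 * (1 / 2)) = 0.25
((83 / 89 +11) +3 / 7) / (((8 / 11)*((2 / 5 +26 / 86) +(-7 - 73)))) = -6070955 / 28324072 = -0.21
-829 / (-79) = 829 / 79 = 10.49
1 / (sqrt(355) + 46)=46 / 1761 - sqrt(355) / 1761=0.02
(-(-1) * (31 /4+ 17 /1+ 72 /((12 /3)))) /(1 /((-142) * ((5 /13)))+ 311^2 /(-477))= -28956285 /137356222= -0.21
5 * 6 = 30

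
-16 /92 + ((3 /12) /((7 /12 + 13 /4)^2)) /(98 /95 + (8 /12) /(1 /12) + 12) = -20329 /117438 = -0.17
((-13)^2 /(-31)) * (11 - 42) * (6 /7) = 1014 /7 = 144.86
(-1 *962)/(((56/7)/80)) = -9620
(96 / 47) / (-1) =-96 / 47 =-2.04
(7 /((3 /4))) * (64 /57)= 1792 /171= 10.48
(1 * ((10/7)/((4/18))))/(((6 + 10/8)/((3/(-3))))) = -180/203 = -0.89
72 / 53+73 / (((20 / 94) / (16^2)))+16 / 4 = 23277324 / 265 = 87838.96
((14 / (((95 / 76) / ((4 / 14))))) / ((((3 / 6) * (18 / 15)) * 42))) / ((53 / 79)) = 632 / 3339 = 0.19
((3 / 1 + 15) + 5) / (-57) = -23 / 57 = -0.40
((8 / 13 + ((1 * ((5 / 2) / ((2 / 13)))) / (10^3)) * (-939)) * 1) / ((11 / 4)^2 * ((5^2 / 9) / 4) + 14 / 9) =-913746 / 424775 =-2.15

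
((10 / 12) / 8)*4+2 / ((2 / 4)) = 53 / 12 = 4.42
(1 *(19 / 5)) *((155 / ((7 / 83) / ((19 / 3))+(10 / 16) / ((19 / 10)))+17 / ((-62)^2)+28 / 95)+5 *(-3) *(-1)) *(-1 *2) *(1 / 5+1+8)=-8489606170779 / 259349875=-32734.18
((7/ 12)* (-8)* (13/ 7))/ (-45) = 26/ 135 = 0.19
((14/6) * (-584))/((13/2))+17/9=-24307/117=-207.75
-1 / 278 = -0.00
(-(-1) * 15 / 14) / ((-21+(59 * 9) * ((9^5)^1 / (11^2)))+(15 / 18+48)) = 5445 / 1317052247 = 0.00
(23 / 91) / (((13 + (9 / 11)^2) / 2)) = 0.04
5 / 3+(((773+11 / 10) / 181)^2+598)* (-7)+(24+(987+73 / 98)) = -1589537245399 / 481586700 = -3300.63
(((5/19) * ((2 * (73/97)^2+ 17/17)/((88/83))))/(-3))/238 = -2775935/3744179824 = -0.00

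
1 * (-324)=-324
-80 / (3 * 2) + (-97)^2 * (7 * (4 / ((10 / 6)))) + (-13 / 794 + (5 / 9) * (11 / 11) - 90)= 5644211141 / 35730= 157968.41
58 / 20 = 29 / 10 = 2.90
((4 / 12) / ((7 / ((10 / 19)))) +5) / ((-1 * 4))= -1.26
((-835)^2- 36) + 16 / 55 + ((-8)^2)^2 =38570691 / 55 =701285.29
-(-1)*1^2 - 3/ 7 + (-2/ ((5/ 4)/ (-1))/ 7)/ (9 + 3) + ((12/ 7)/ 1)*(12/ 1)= 2222/ 105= 21.16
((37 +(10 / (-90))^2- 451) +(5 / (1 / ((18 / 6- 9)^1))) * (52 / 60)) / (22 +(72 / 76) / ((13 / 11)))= -8802833 / 456192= -19.30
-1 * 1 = -1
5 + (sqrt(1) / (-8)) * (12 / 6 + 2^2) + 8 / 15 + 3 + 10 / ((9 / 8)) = 3001 / 180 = 16.67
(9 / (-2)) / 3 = -3 / 2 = -1.50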